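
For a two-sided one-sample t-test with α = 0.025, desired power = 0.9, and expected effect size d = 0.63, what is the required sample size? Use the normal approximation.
n = 32

Sample size formula (one-sample t-test, normal approximation):
n = ((z_{α/2} + z_β) / d)²

z_{α/2} = 2.241 (for α = 0.025, two-sided)
z_β = 1.282 (for power = 0.9)
d = 0.63

n = ((2.241 + 1.282) / 0.63)²
n = (5.592)²
n ≈ 31.27
Round up to the next whole number: n = 32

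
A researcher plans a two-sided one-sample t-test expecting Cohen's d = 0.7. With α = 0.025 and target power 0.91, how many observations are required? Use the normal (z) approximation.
n = 27

Sample size formula (one-sample t-test, normal approximation):
n = ((z_{α/2} + z_β) / d)²

z_{α/2} = 2.241 (for α = 0.025, two-sided)
z_β = 1.341 (for power = 0.91)
d = 0.7

n = ((2.241 + 1.341) / 0.7)²
n = (5.117)²
n ≈ 26.18
Round up to the next whole number: n = 27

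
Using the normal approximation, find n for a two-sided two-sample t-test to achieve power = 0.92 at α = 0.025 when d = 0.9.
n = 33 per group

Sample size formula (two-sample t-test, normal approximation):
n = 2 · ((z_{α/2} + z_β) / d)²

z_{α/2} = 2.241 (for α = 0.025, two-sided)
z_β = 1.405 (for power = 0.92)
d = 0.9

n = 2 · ((2.241 + 1.405) / 0.9)²
n = 2 · (4.051)²
n ≈ 32.82
Round up to the next whole number: n = 33 per group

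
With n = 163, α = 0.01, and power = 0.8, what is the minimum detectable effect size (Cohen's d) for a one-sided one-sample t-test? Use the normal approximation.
d ≈ 0.25

Minimum detectable effect (one-sample t-test, normal approximation):
d = (z_α + z_β) / √n
d = (2.326 + 0.842) / √163
d = 3.168 / 12.767
d ≈ 0.25

By Cohen's convention (0.2 small / 0.5 medium / 0.8 large): small effect.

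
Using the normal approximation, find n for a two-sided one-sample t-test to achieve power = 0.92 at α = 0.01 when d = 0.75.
n = 29

Sample size formula (one-sample t-test, normal approximation):
n = ((z_{α/2} + z_β) / d)²

z_{α/2} = 2.576 (for α = 0.01, two-sided)
z_β = 1.405 (for power = 0.92)
d = 0.75

n = ((2.576 + 1.405) / 0.75)²
n = (5.308)²
n ≈ 28.17
Round up to the next whole number: n = 29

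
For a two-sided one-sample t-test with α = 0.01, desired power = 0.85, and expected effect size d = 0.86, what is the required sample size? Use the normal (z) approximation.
n = 18

Sample size formula (one-sample t-test, normal approximation):
n = ((z_{α/2} + z_β) / d)²

z_{α/2} = 2.576 (for α = 0.01, two-sided)
z_β = 1.036 (for power = 0.85)
d = 0.86

n = ((2.576 + 1.036) / 0.86)²
n = (4.200)²
n ≈ 17.64
Round up to the next whole number: n = 18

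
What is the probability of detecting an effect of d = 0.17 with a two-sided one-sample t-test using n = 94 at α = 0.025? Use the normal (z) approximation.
Power ≈ 0.28

Power calculation (one-sample t-test, normal approximation):
z_β = d · √n - z_{α/2}
z_β = 0.17 · √94 - 2.241
z_β = 0.17 · 9.695 - 2.241
z_β = -0.593

Power = Φ(z_β) = Φ(-0.593) ≈ 0.277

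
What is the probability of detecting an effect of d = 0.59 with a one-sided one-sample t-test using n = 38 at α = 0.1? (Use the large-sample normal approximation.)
Power ≈ 0.99

Power calculation (one-sample t-test, normal approximation):
z_β = d · √n - z_α
z_β = 0.59 · √38 - 1.282
z_β = 0.59 · 6.164 - 1.282
z_β = 2.355

Power = Φ(z_β) = Φ(2.355) ≈ 0.991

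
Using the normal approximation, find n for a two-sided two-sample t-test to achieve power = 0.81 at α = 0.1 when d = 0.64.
n = 32 per group

Sample size formula (two-sample t-test, normal approximation):
n = 2 · ((z_{α/2} + z_β) / d)²

z_{α/2} = 1.645 (for α = 0.1, two-sided)
z_β = 0.878 (for power = 0.81)
d = 0.64

n = 2 · ((1.645 + 0.878) / 0.64)²
n = 2 · (3.942)²
n ≈ 31.08
Round up to the next whole number: n = 32 per group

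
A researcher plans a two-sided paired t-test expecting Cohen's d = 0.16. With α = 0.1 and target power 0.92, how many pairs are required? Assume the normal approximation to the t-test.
n = 364 pairs

Sample size formula (paired t-test, normal approximation):
n = ((z_{α/2} + z_β) / d)²

z_{α/2} = 1.645 (for α = 0.1, two-sided)
z_β = 1.405 (for power = 0.92)
d = 0.16

n = ((1.645 + 1.405) / 0.16)²
n = (19.063)²
n ≈ 363.40
Round up to the next whole number: n = 364 pairs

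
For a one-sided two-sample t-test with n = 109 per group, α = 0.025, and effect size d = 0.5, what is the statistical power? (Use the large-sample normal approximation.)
Power ≈ 0.96

Power calculation (two-sample t-test, normal approximation):
z_β = d · √(n/2) - z_α
z_β = 0.5 · √(109/2) - 1.960
z_β = 0.5 · 7.382 - 1.960
z_β = 1.731

Power = Φ(z_β) = Φ(1.731) ≈ 0.958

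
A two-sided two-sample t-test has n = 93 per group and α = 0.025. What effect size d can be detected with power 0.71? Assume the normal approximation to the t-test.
d ≈ 0.41

Minimum detectable effect (two-sample t-test, normal approximation):
d = (z_{α/2} + z_β) / √(n/2)
d = (2.241 + 0.553) / √(93/2)
d = 2.795 / 6.819
d ≈ 0.41

By Cohen's convention (0.2 small / 0.5 medium / 0.8 large): small effect.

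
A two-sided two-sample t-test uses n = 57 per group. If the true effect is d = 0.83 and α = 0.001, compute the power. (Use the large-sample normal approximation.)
Power ≈ 0.87

Power calculation (two-sample t-test, normal approximation):
z_β = d · √(n/2) - z_{α/2}
z_β = 0.83 · √(57/2) - 3.291
z_β = 0.83 · 5.339 - 3.291
z_β = 1.140

Power = Φ(z_β) = Φ(1.140) ≈ 0.873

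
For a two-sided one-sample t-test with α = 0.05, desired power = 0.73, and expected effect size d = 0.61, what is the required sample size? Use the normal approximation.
n = 18

Sample size formula (one-sample t-test, normal approximation):
n = ((z_{α/2} + z_β) / d)²

z_{α/2} = 1.960 (for α = 0.05, two-sided)
z_β = 0.613 (for power = 0.73)
d = 0.61

n = ((1.960 + 0.613) / 0.61)²
n = (4.218)²
n ≈ 17.79
Round up to the next whole number: n = 18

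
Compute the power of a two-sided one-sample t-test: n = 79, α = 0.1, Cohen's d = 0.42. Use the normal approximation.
Power ≈ 0.98

Power calculation (one-sample t-test, normal approximation):
z_β = d · √n - z_{α/2}
z_β = 0.42 · √79 - 1.645
z_β = 0.42 · 8.888 - 1.645
z_β = 2.088

Power = Φ(z_β) = Φ(2.088) ≈ 0.982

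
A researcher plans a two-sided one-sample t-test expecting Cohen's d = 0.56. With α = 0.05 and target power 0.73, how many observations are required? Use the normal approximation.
n = 22

Sample size formula (one-sample t-test, normal approximation):
n = ((z_{α/2} + z_β) / d)²

z_{α/2} = 1.960 (for α = 0.05, two-sided)
z_β = 0.613 (for power = 0.73)
d = 0.56

n = ((1.960 + 0.613) / 0.56)²
n = (4.595)²
n ≈ 21.11
Round up to the next whole number: n = 22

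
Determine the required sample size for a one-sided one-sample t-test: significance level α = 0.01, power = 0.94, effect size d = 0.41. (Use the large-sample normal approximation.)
n = 90

Sample size formula (one-sample t-test, normal approximation):
n = ((z_α + z_β) / d)²

z_α = 2.326 (for α = 0.01, one-sided)
z_β = 1.555 (for power = 0.94)
d = 0.41

n = ((2.326 + 1.555) / 0.41)²
n = (9.466)²
n ≈ 89.61
Round up to the next whole number: n = 90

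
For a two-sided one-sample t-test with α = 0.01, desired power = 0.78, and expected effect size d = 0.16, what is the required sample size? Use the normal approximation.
n = 438

Sample size formula (one-sample t-test, normal approximation):
n = ((z_{α/2} + z_β) / d)²

z_{α/2} = 2.576 (for α = 0.01, two-sided)
z_β = 0.772 (for power = 0.78)
d = 0.16

n = ((2.576 + 0.772) / 0.16)²
n = (20.925)²
n ≈ 437.86
Round up to the next whole number: n = 438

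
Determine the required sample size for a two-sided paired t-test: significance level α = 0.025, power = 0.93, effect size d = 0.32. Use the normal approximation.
n = 135 pairs

Sample size formula (paired t-test, normal approximation):
n = ((z_{α/2} + z_β) / d)²

z_{α/2} = 2.241 (for α = 0.025, two-sided)
z_β = 1.476 (for power = 0.93)
d = 0.32

n = ((2.241 + 1.476) / 0.32)²
n = (11.616)²
n ≈ 134.93
Round up to the next whole number: n = 135 pairs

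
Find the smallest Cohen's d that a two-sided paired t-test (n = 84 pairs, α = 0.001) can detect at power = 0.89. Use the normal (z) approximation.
d ≈ 0.49

Minimum detectable effect (paired t-test, normal approximation):
d = (z_{α/2} + z_β) / √n
d = (3.291 + 1.227) / √84
d = 4.517 / 9.165
d ≈ 0.49

By Cohen's convention (0.2 small / 0.5 medium / 0.8 large): small effect.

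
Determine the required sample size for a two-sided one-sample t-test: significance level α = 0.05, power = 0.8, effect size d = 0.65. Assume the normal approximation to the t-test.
n = 19

Sample size formula (one-sample t-test, normal approximation):
n = ((z_{α/2} + z_β) / d)²

z_{α/2} = 1.960 (for α = 0.05, two-sided)
z_β = 0.842 (for power = 0.8)
d = 0.65

n = ((1.960 + 0.842) / 0.65)²
n = (4.311)²
n ≈ 18.58
Round up to the next whole number: n = 19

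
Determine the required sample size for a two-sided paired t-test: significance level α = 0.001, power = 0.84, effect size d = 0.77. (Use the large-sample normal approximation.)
n = 31 pairs

Sample size formula (paired t-test, normal approximation):
n = ((z_{α/2} + z_β) / d)²

z_{α/2} = 3.291 (for α = 0.001, two-sided)
z_β = 0.994 (for power = 0.84)
d = 0.77

n = ((3.291 + 0.994) / 0.77)²
n = (5.565)²
n ≈ 30.97
Round up to the next whole number: n = 31 pairs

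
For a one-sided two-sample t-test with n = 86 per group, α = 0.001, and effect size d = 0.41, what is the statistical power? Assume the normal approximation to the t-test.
Power ≈ 0.34

Power calculation (two-sample t-test, normal approximation):
z_β = d · √(n/2) - z_α
z_β = 0.41 · √(86/2) - 3.090
z_β = 0.41 · 6.557 - 3.090
z_β = -0.402

Power = Φ(z_β) = Φ(-0.402) ≈ 0.344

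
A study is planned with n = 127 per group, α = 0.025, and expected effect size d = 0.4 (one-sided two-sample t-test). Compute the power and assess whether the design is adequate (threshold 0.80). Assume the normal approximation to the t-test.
Power ≈ 0.89; the study is adequately powered (power ≥ 0.80)

Power calculation (two-sample t-test, normal approximation):
z_β = d · √(n/2) - z_α
z_β = 0.4 · √(127/2) - 1.960
z_β = 0.4 · 7.969 - 1.960
z_β = 1.228

Power = Φ(z_β) = Φ(1.228) ≈ 0.890

Effect size d = 0.4 is small by Cohen's convention (0.2/0.5/0.8).

Threshold: power ≥ 0.80 is conventionally adequate.
Power ≈ 0.89 → the study is adequately powered (power ≥ 0.80).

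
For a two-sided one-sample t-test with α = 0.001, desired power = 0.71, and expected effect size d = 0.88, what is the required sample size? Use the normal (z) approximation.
n = 20

Sample size formula (one-sample t-test, normal approximation):
n = ((z_{α/2} + z_β) / d)²

z_{α/2} = 3.291 (for α = 0.001, two-sided)
z_β = 0.553 (for power = 0.71)
d = 0.88

n = ((3.291 + 0.553) / 0.88)²
n = (4.368)²
n ≈ 19.08
Round up to the next whole number: n = 20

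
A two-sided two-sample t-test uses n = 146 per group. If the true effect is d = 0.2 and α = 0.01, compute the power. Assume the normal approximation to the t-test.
Power ≈ 0.19

Power calculation (two-sample t-test, normal approximation):
z_β = d · √(n/2) - z_{α/2}
z_β = 0.2 · √(146/2) - 2.576
z_β = 0.2 · 8.544 - 2.576
z_β = -0.867

Power = Φ(z_β) = Φ(-0.867) ≈ 0.193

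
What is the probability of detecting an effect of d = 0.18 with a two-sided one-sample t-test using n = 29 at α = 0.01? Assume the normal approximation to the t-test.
Power ≈ 0.05

Power calculation (one-sample t-test, normal approximation):
z_β = d · √n - z_{α/2}
z_β = 0.18 · √29 - 2.576
z_β = 0.18 · 5.385 - 2.576
z_β = -1.606

Power = Φ(z_β) = Φ(-1.606) ≈ 0.054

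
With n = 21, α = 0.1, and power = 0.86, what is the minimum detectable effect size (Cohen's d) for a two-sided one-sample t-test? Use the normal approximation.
d ≈ 0.59

Minimum detectable effect (one-sample t-test, normal approximation):
d = (z_{α/2} + z_β) / √n
d = (1.645 + 1.080) / √21
d = 2.725 / 4.583
d ≈ 0.59

By Cohen's convention (0.2 small / 0.5 medium / 0.8 large): medium effect.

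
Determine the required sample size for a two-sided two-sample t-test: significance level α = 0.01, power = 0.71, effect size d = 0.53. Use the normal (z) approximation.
n = 70 per group

Sample size formula (two-sample t-test, normal approximation):
n = 2 · ((z_{α/2} + z_β) / d)²

z_{α/2} = 2.576 (for α = 0.01, two-sided)
z_β = 0.553 (for power = 0.71)
d = 0.53

n = 2 · ((2.576 + 0.553) / 0.53)²
n = 2 · (5.904)²
n ≈ 69.71
Round up to the next whole number: n = 70 per group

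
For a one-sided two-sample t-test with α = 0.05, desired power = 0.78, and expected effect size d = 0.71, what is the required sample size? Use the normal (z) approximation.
n = 24 per group

Sample size formula (two-sample t-test, normal approximation):
n = 2 · ((z_α + z_β) / d)²

z_α = 1.645 (for α = 0.05, one-sided)
z_β = 0.772 (for power = 0.78)
d = 0.71

n = 2 · ((1.645 + 0.772) / 0.71)²
n = 2 · (3.404)²
n ≈ 23.17
Round up to the next whole number: n = 24 per group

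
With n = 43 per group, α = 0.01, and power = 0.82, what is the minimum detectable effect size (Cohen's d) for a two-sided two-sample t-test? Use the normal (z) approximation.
d ≈ 0.75

Minimum detectable effect (two-sample t-test, normal approximation):
d = (z_{α/2} + z_β) / √(n/2)
d = (2.576 + 0.915) / √(43/2)
d = 3.491 / 4.637
d ≈ 0.75

By Cohen's convention (0.2 small / 0.5 medium / 0.8 large): medium effect.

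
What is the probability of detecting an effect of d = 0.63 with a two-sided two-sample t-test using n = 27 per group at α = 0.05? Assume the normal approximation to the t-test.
Power ≈ 0.64

Power calculation (two-sample t-test, normal approximation):
z_β = d · √(n/2) - z_{α/2}
z_β = 0.63 · √(27/2) - 1.960
z_β = 0.63 · 3.674 - 1.960
z_β = 0.355

Power = Φ(z_β) = Φ(0.355) ≈ 0.639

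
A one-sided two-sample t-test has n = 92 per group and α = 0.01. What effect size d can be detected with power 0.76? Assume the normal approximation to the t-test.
d ≈ 0.45

Minimum detectable effect (two-sample t-test, normal approximation):
d = (z_α + z_β) / √(n/2)
d = (2.326 + 0.706) / √(92/2)
d = 3.033 / 6.782
d ≈ 0.45

By Cohen's convention (0.2 small / 0.5 medium / 0.8 large): small effect.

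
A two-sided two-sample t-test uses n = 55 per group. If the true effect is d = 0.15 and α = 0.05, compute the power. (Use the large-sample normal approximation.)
Power ≈ 0.12

Power calculation (two-sample t-test, normal approximation):
z_β = d · √(n/2) - z_{α/2}
z_β = 0.15 · √(55/2) - 1.960
z_β = 0.15 · 5.244 - 1.960
z_β = -1.173

Power = Φ(z_β) = Φ(-1.173) ≈ 0.120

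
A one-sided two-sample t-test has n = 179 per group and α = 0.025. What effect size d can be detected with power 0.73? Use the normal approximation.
d ≈ 0.27

Minimum detectable effect (two-sample t-test, normal approximation):
d = (z_α + z_β) / √(n/2)
d = (1.960 + 0.613) / √(179/2)
d = 2.573 / 9.460
d ≈ 0.27

By Cohen's convention (0.2 small / 0.5 medium / 0.8 large): small effect.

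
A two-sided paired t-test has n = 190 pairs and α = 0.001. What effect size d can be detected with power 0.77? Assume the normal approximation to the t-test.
d ≈ 0.29

Minimum detectable effect (paired t-test, normal approximation):
d = (z_{α/2} + z_β) / √n
d = (3.291 + 0.739) / √190
d = 4.029 / 13.784
d ≈ 0.29

By Cohen's convention (0.2 small / 0.5 medium / 0.8 large): small effect.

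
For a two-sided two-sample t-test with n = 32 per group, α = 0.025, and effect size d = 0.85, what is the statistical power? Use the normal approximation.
Power ≈ 0.88

Power calculation (two-sample t-test, normal approximation):
z_β = d · √(n/2) - z_{α/2}
z_β = 0.85 · √(32/2) - 2.241
z_β = 0.85 · 4.000 - 2.241
z_β = 1.159

Power = Φ(z_β) = Φ(1.159) ≈ 0.877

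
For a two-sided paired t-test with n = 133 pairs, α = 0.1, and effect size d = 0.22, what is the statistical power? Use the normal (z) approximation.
Power ≈ 0.81

Power calculation (paired t-test, normal approximation):
z_β = d · √n - z_{α/2}
z_β = 0.22 · √133 - 1.645
z_β = 0.22 · 11.533 - 1.645
z_β = 0.892

Power = Φ(z_β) = Φ(0.892) ≈ 0.814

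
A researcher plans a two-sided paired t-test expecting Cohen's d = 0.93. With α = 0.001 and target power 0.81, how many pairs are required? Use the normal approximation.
n = 21 pairs

Sample size formula (paired t-test, normal approximation):
n = ((z_{α/2} + z_β) / d)²

z_{α/2} = 3.291 (for α = 0.001, two-sided)
z_β = 0.878 (for power = 0.81)
d = 0.93

n = ((3.291 + 0.878) / 0.93)²
n = (4.483)²
n ≈ 20.10
Round up to the next whole number: n = 21 pairs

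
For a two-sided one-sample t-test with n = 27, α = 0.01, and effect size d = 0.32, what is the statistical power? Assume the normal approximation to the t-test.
Power ≈ 0.18

Power calculation (one-sample t-test, normal approximation):
z_β = d · √n - z_{α/2}
z_β = 0.32 · √27 - 2.576
z_β = 0.32 · 5.196 - 2.576
z_β = -0.913

Power = Φ(z_β) = Φ(-0.913) ≈ 0.181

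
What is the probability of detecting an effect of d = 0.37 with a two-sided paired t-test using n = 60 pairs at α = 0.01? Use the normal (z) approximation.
Power ≈ 0.61

Power calculation (paired t-test, normal approximation):
z_β = d · √n - z_{α/2}
z_β = 0.37 · √60 - 2.576
z_β = 0.37 · 7.746 - 2.576
z_β = 0.290

Power = Φ(z_β) = Φ(0.290) ≈ 0.614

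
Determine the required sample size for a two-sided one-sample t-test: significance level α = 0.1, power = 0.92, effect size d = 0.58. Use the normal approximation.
n = 28

Sample size formula (one-sample t-test, normal approximation):
n = ((z_{α/2} + z_β) / d)²

z_{α/2} = 1.645 (for α = 0.1, two-sided)
z_β = 1.405 (for power = 0.92)
d = 0.58

n = ((1.645 + 1.405) / 0.58)²
n = (5.259)²
n ≈ 27.66
Round up to the next whole number: n = 28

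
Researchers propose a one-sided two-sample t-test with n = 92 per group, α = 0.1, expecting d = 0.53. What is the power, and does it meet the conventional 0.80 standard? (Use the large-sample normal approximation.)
Power ≈ 0.99; the study is adequately powered (power ≥ 0.80)

Power calculation (two-sample t-test, normal approximation):
z_β = d · √(n/2) - z_α
z_β = 0.53 · √(92/2) - 1.282
z_β = 0.53 · 6.782 - 1.282
z_β = 2.313

Power = Φ(z_β) = Φ(2.313) ≈ 0.990

Effect size d = 0.53 is medium by Cohen's convention (0.2/0.5/0.8).

Threshold: power ≥ 0.80 is conventionally adequate.
Power ≈ 0.99 → the study is adequately powered (power ≥ 0.80).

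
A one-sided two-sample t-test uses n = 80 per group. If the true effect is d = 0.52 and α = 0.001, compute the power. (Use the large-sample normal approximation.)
Power ≈ 0.58

Power calculation (two-sample t-test, normal approximation):
z_β = d · √(n/2) - z_α
z_β = 0.52 · √(80/2) - 3.090
z_β = 0.52 · 6.325 - 3.090
z_β = 0.199

Power = Φ(z_β) = Φ(0.199) ≈ 0.579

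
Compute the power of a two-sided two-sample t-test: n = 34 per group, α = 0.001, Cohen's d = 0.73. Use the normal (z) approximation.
Power ≈ 0.39

Power calculation (two-sample t-test, normal approximation):
z_β = d · √(n/2) - z_{α/2}
z_β = 0.73 · √(34/2) - 3.291
z_β = 0.73 · 4.123 - 3.291
z_β = -0.281

Power = Φ(z_β) = Φ(-0.281) ≈ 0.389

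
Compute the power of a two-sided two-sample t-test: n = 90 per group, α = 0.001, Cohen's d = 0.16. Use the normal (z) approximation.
Power ≈ 0.01

Power calculation (two-sample t-test, normal approximation):
z_β = d · √(n/2) - z_{α/2}
z_β = 0.16 · √(90/2) - 3.291
z_β = 0.16 · 6.708 - 3.291
z_β = -2.217

Power = Φ(z_β) = Φ(-2.217) ≈ 0.013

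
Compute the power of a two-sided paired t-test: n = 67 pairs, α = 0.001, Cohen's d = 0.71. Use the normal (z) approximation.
Power ≈ 0.99

Power calculation (paired t-test, normal approximation):
z_β = d · √n - z_{α/2}
z_β = 0.71 · √67 - 3.291
z_β = 0.71 · 8.185 - 3.291
z_β = 2.521

Power = Φ(z_β) = Φ(2.521) ≈ 0.994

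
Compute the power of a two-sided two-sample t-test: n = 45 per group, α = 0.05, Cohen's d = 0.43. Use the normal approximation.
Power ≈ 0.53

Power calculation (two-sample t-test, normal approximation):
z_β = d · √(n/2) - z_{α/2}
z_β = 0.43 · √(45/2) - 1.960
z_β = 0.43 · 4.743 - 1.960
z_β = 0.080

Power = Φ(z_β) = Φ(0.080) ≈ 0.532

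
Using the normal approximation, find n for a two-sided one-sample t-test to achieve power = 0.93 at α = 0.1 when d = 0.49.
n = 41

Sample size formula (one-sample t-test, normal approximation):
n = ((z_{α/2} + z_β) / d)²

z_{α/2} = 1.645 (for α = 0.1, two-sided)
z_β = 1.476 (for power = 0.93)
d = 0.49

n = ((1.645 + 1.476) / 0.49)²
n = (6.369)²
n ≈ 40.56
Round up to the next whole number: n = 41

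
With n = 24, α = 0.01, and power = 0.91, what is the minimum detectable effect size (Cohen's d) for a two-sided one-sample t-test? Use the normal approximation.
d ≈ 0.80

Minimum detectable effect (one-sample t-test, normal approximation):
d = (z_{α/2} + z_β) / √n
d = (2.576 + 1.341) / √24
d = 3.917 / 4.899
d ≈ 0.80

By Cohen's convention (0.2 small / 0.5 medium / 0.8 large): large effect.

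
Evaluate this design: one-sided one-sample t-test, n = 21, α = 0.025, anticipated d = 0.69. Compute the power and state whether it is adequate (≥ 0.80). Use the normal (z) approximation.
Power ≈ 0.89; the study is adequately powered (power ≥ 0.80)

Power calculation (one-sample t-test, normal approximation):
z_β = d · √n - z_α
z_β = 0.69 · √21 - 1.960
z_β = 0.69 · 4.583 - 1.960
z_β = 1.202

Power = Φ(z_β) = Φ(1.202) ≈ 0.885

Effect size d = 0.69 is medium by Cohen's convention (0.2/0.5/0.8).

Threshold: power ≥ 0.80 is conventionally adequate.
Power ≈ 0.89 → the study is adequately powered (power ≥ 0.80).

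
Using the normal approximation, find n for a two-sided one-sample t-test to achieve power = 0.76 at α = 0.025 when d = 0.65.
n = 21

Sample size formula (one-sample t-test, normal approximation):
n = ((z_{α/2} + z_β) / d)²

z_{α/2} = 2.241 (for α = 0.025, two-sided)
z_β = 0.706 (for power = 0.76)
d = 0.65

n = ((2.241 + 0.706) / 0.65)²
n = (4.534)²
n ≈ 20.56
Round up to the next whole number: n = 21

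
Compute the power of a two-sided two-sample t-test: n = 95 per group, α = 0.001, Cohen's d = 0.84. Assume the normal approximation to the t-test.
Power ≈ 0.99

Power calculation (two-sample t-test, normal approximation):
z_β = d · √(n/2) - z_{α/2}
z_β = 0.84 · √(95/2) - 3.291
z_β = 0.84 · 6.892 - 3.291
z_β = 2.499

Power = Φ(z_β) = Φ(2.499) ≈ 0.994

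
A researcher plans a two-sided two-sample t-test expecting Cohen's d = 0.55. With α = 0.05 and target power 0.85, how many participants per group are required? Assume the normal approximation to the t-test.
n = 60 per group

Sample size formula (two-sample t-test, normal approximation):
n = 2 · ((z_{α/2} + z_β) / d)²

z_{α/2} = 1.960 (for α = 0.05, two-sided)
z_β = 1.036 (for power = 0.85)
d = 0.55

n = 2 · ((1.960 + 1.036) / 0.55)²
n = 2 · (5.447)²
n ≈ 59.34
Round up to the next whole number: n = 60 per group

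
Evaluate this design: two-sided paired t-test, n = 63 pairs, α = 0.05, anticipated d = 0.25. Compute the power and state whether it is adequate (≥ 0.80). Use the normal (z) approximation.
Power ≈ 0.51; the study is underpowered (power < 0.80)

Power calculation (paired t-test, normal approximation):
z_β = d · √n - z_{α/2}
z_β = 0.25 · √63 - 1.960
z_β = 0.25 · 7.937 - 1.960
z_β = 0.024

Power = Φ(z_β) = Φ(0.024) ≈ 0.510

Effect size d = 0.25 is small by Cohen's convention (0.2/0.5/0.8).

Threshold: power ≥ 0.80 is conventionally adequate.
Power ≈ 0.51 → the study is underpowered (power < 0.80).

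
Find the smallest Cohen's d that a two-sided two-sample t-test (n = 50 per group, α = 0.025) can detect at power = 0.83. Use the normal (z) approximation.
d ≈ 0.64

Minimum detectable effect (two-sample t-test, normal approximation):
d = (z_{α/2} + z_β) / √(n/2)
d = (2.241 + 0.954) / √(50/2)
d = 3.196 / 5.000
d ≈ 0.64

By Cohen's convention (0.2 small / 0.5 medium / 0.8 large): medium effect.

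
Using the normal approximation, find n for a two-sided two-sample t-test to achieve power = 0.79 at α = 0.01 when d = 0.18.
n = 707 per group

Sample size formula (two-sample t-test, normal approximation):
n = 2 · ((z_{α/2} + z_β) / d)²

z_{α/2} = 2.576 (for α = 0.01, two-sided)
z_β = 0.806 (for power = 0.79)
d = 0.18

n = 2 · ((2.576 + 0.806) / 0.18)²
n = 2 · (18.789)²
n ≈ 706.05
Round up to the next whole number: n = 707 per group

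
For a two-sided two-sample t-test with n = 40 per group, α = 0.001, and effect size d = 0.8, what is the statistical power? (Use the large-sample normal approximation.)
Power ≈ 0.61

Power calculation (two-sample t-test, normal approximation):
z_β = d · √(n/2) - z_{α/2}
z_β = 0.8 · √(40/2) - 3.291
z_β = 0.8 · 4.472 - 3.291
z_β = 0.287

Power = Φ(z_β) = Φ(0.287) ≈ 0.613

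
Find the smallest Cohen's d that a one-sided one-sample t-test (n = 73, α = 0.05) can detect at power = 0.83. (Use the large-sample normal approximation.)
d ≈ 0.30

Minimum detectable effect (one-sample t-test, normal approximation):
d = (z_α + z_β) / √n
d = (1.645 + 0.954) / √73
d = 2.599 / 8.544
d ≈ 0.30

By Cohen's convention (0.2 small / 0.5 medium / 0.8 large): small effect.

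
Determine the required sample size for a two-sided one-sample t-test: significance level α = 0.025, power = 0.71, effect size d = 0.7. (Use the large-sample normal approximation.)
n = 16

Sample size formula (one-sample t-test, normal approximation):
n = ((z_{α/2} + z_β) / d)²

z_{α/2} = 2.241 (for α = 0.025, two-sided)
z_β = 0.553 (for power = 0.71)
d = 0.7

n = ((2.241 + 0.553) / 0.7)²
n = (3.991)²
n ≈ 15.93
Round up to the next whole number: n = 16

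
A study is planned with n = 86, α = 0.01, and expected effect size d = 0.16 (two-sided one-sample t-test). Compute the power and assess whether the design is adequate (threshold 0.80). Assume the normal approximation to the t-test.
Power ≈ 0.14; the study is underpowered (power < 0.80)

Power calculation (one-sample t-test, normal approximation):
z_β = d · √n - z_{α/2}
z_β = 0.16 · √86 - 2.576
z_β = 0.16 · 9.274 - 2.576
z_β = -1.092

Power = Φ(z_β) = Φ(-1.092) ≈ 0.137

Effect size d = 0.16 is very small by Cohen's convention (0.2/0.5/0.8).

Threshold: power ≥ 0.80 is conventionally adequate.
Power ≈ 0.14 → the study is underpowered (power < 0.80).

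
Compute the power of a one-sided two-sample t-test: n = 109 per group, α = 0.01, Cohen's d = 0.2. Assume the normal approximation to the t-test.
Power ≈ 0.20

Power calculation (two-sample t-test, normal approximation):
z_β = d · √(n/2) - z_α
z_β = 0.2 · √(109/2) - 2.326
z_β = 0.2 · 7.382 - 2.326
z_β = -0.850

Power = Φ(z_β) = Φ(-0.850) ≈ 0.198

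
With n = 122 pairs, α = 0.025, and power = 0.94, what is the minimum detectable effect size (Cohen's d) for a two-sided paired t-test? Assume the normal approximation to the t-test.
d ≈ 0.34

Minimum detectable effect (paired t-test, normal approximation):
d = (z_{α/2} + z_β) / √n
d = (2.241 + 1.555) / √122
d = 3.796 / 11.045
d ≈ 0.34

By Cohen's convention (0.2 small / 0.5 medium / 0.8 large): small effect.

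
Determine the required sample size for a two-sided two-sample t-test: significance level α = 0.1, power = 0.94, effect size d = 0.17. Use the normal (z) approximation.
n = 709 per group

Sample size formula (two-sample t-test, normal approximation):
n = 2 · ((z_{α/2} + z_β) / d)²

z_{α/2} = 1.645 (for α = 0.1, two-sided)
z_β = 1.555 (for power = 0.94)
d = 0.17

n = 2 · ((1.645 + 1.555) / 0.17)²
n = 2 · (18.824)²
n ≈ 708.69
Round up to the next whole number: n = 709 per group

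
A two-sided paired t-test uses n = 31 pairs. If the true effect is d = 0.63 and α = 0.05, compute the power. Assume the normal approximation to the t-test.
Power ≈ 0.94

Power calculation (paired t-test, normal approximation):
z_β = d · √n - z_{α/2}
z_β = 0.63 · √31 - 1.960
z_β = 0.63 · 5.568 - 1.960
z_β = 1.548

Power = Φ(z_β) = Φ(1.548) ≈ 0.939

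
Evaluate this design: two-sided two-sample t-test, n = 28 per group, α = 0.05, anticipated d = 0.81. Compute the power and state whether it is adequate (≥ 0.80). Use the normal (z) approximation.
Power ≈ 0.86; the study is adequately powered (power ≥ 0.80)

Power calculation (two-sample t-test, normal approximation):
z_β = d · √(n/2) - z_{α/2}
z_β = 0.81 · √(28/2) - 1.960
z_β = 0.81 · 3.742 - 1.960
z_β = 1.071

Power = Φ(z_β) = Φ(1.071) ≈ 0.858

Effect size d = 0.81 is large by Cohen's convention (0.2/0.5/0.8).

Threshold: power ≥ 0.80 is conventionally adequate.
Power ≈ 0.86 → the study is adequately powered (power ≥ 0.80).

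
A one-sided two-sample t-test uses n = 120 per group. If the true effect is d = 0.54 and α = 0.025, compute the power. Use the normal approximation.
Power ≈ 0.99

Power calculation (two-sample t-test, normal approximation):
z_β = d · √(n/2) - z_α
z_β = 0.54 · √(120/2) - 1.960
z_β = 0.54 · 7.746 - 1.960
z_β = 2.223

Power = Φ(z_β) = Φ(2.223) ≈ 0.987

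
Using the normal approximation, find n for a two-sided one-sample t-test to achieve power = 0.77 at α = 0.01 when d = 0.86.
n = 15

Sample size formula (one-sample t-test, normal approximation):
n = ((z_{α/2} + z_β) / d)²

z_{α/2} = 2.576 (for α = 0.01, two-sided)
z_β = 0.739 (for power = 0.77)
d = 0.86

n = ((2.576 + 0.739) / 0.86)²
n = (3.855)²
n ≈ 14.86
Round up to the next whole number: n = 15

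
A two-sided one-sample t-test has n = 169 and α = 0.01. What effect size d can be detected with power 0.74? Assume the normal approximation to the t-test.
d ≈ 0.25

Minimum detectable effect (one-sample t-test, normal approximation):
d = (z_{α/2} + z_β) / √n
d = (2.576 + 0.643) / √169
d = 3.219 / 13.000
d ≈ 0.25

By Cohen's convention (0.2 small / 0.5 medium / 0.8 large): small effect.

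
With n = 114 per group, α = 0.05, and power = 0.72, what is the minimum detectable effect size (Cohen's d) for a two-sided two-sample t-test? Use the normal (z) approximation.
d ≈ 0.34

Minimum detectable effect (two-sample t-test, normal approximation):
d = (z_{α/2} + z_β) / √(n/2)
d = (1.960 + 0.583) / √(114/2)
d = 2.543 / 7.550
d ≈ 0.34

By Cohen's convention (0.2 small / 0.5 medium / 0.8 large): small effect.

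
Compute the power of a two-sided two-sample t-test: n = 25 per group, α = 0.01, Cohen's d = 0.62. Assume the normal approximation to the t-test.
Power ≈ 0.35

Power calculation (two-sample t-test, normal approximation):
z_β = d · √(n/2) - z_{α/2}
z_β = 0.62 · √(25/2) - 2.576
z_β = 0.62 · 3.536 - 2.576
z_β = -0.384

Power = Φ(z_β) = Φ(-0.384) ≈ 0.351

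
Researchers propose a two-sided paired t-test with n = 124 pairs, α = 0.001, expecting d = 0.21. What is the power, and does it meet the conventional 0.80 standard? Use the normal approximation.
Power ≈ 0.17; the study is underpowered (power < 0.80)

Power calculation (paired t-test, normal approximation):
z_β = d · √n - z_{α/2}
z_β = 0.21 · √124 - 3.291
z_β = 0.21 · 11.136 - 3.291
z_β = -0.952

Power = Φ(z_β) = Φ(-0.952) ≈ 0.171

Effect size d = 0.21 is small by Cohen's convention (0.2/0.5/0.8).

Threshold: power ≥ 0.80 is conventionally adequate.
Power ≈ 0.17 → the study is underpowered (power < 0.80).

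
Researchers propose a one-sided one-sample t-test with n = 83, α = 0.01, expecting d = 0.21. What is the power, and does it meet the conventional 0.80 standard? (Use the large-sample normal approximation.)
Power ≈ 0.34; the study is underpowered (power < 0.80)

Power calculation (one-sample t-test, normal approximation):
z_β = d · √n - z_α
z_β = 0.21 · √83 - 2.326
z_β = 0.21 · 9.110 - 2.326
z_β = -0.413

Power = Φ(z_β) = Φ(-0.413) ≈ 0.340

Effect size d = 0.21 is small by Cohen's convention (0.2/0.5/0.8).

Threshold: power ≥ 0.80 is conventionally adequate.
Power ≈ 0.34 → the study is underpowered (power < 0.80).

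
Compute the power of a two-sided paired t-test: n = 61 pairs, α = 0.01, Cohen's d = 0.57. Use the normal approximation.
Power ≈ 0.97

Power calculation (paired t-test, normal approximation):
z_β = d · √n - z_{α/2}
z_β = 0.57 · √61 - 2.576
z_β = 0.57 · 7.810 - 2.576
z_β = 1.876

Power = Φ(z_β) = Φ(1.876) ≈ 0.970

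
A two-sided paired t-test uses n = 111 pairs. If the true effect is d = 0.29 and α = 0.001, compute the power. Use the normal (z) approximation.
Power ≈ 0.41

Power calculation (paired t-test, normal approximation):
z_β = d · √n - z_{α/2}
z_β = 0.29 · √111 - 3.291
z_β = 0.29 · 10.536 - 3.291
z_β = -0.235

Power = Φ(z_β) = Φ(-0.235) ≈ 0.407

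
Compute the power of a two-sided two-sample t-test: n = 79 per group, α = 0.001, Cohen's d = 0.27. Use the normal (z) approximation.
Power ≈ 0.06

Power calculation (two-sample t-test, normal approximation):
z_β = d · √(n/2) - z_{α/2}
z_β = 0.27 · √(79/2) - 3.291
z_β = 0.27 · 6.285 - 3.291
z_β = -1.594

Power = Φ(z_β) = Φ(-1.594) ≈ 0.056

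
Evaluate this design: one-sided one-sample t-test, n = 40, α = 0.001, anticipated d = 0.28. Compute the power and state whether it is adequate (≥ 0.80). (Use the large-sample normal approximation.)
Power ≈ 0.09; the study is underpowered (power < 0.80)

Power calculation (one-sample t-test, normal approximation):
z_β = d · √n - z_α
z_β = 0.28 · √40 - 3.090
z_β = 0.28 · 6.325 - 3.090
z_β = -1.319

Power = Φ(z_β) = Φ(-1.319) ≈ 0.094

Effect size d = 0.28 is small by Cohen's convention (0.2/0.5/0.8).

Threshold: power ≥ 0.80 is conventionally adequate.
Power ≈ 0.09 → the study is underpowered (power < 0.80).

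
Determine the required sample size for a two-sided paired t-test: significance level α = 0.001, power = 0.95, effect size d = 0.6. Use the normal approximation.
n = 68 pairs

Sample size formula (paired t-test, normal approximation):
n = ((z_{α/2} + z_β) / d)²

z_{α/2} = 3.291 (for α = 0.001, two-sided)
z_β = 1.645 (for power = 0.95)
d = 0.6

n = ((3.291 + 1.645) / 0.6)²
n = (8.227)²
n ≈ 67.68
Round up to the next whole number: n = 68 pairs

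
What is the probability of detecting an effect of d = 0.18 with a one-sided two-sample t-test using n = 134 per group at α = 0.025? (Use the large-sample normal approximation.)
Power ≈ 0.31

Power calculation (two-sample t-test, normal approximation):
z_β = d · √(n/2) - z_α
z_β = 0.18 · √(134/2) - 1.960
z_β = 0.18 · 8.185 - 1.960
z_β = -0.487

Power = Φ(z_β) = Φ(-0.487) ≈ 0.313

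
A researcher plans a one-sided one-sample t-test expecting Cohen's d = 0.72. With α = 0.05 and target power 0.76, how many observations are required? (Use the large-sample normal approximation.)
n = 11

Sample size formula (one-sample t-test, normal approximation):
n = ((z_α + z_β) / d)²

z_α = 1.645 (for α = 0.05, one-sided)
z_β = 0.706 (for power = 0.76)
d = 0.72

n = ((1.645 + 0.706) / 0.72)²
n = (3.265)²
n ≈ 10.66
Round up to the next whole number: n = 11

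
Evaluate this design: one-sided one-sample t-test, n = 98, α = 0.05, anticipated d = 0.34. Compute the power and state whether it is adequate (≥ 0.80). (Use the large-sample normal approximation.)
Power ≈ 0.96; the study is adequately powered (power ≥ 0.80)

Power calculation (one-sample t-test, normal approximation):
z_β = d · √n - z_α
z_β = 0.34 · √98 - 1.645
z_β = 0.34 · 9.899 - 1.645
z_β = 1.721

Power = Φ(z_β) = Φ(1.721) ≈ 0.957

Effect size d = 0.34 is small by Cohen's convention (0.2/0.5/0.8).

Threshold: power ≥ 0.80 is conventionally adequate.
Power ≈ 0.96 → the study is adequately powered (power ≥ 0.80).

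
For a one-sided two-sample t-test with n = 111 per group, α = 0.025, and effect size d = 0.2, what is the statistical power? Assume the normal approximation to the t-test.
Power ≈ 0.32

Power calculation (two-sample t-test, normal approximation):
z_β = d · √(n/2) - z_α
z_β = 0.2 · √(111/2) - 1.960
z_β = 0.2 · 7.450 - 1.960
z_β = -0.470

Power = Φ(z_β) = Φ(-0.470) ≈ 0.319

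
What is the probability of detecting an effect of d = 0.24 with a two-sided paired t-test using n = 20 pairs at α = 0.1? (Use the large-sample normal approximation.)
Power ≈ 0.28

Power calculation (paired t-test, normal approximation):
z_β = d · √n - z_{α/2}
z_β = 0.24 · √20 - 1.645
z_β = 0.24 · 4.472 - 1.645
z_β = -0.572

Power = Φ(z_β) = Φ(-0.572) ≈ 0.284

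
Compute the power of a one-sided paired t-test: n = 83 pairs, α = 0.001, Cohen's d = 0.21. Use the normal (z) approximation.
Power ≈ 0.12

Power calculation (paired t-test, normal approximation):
z_β = d · √n - z_α
z_β = 0.21 · √83 - 3.090
z_β = 0.21 · 9.110 - 3.090
z_β = -1.177

Power = Φ(z_β) = Φ(-1.177) ≈ 0.120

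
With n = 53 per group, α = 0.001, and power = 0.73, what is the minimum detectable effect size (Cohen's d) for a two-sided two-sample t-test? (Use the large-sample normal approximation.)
d ≈ 0.76

Minimum detectable effect (two-sample t-test, normal approximation):
d = (z_{α/2} + z_β) / √(n/2)
d = (3.291 + 0.613) / √(53/2)
d = 3.903 / 5.148
d ≈ 0.76

By Cohen's convention (0.2 small / 0.5 medium / 0.8 large): medium effect.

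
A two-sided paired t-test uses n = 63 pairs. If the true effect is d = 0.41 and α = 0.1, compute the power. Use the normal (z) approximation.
Power ≈ 0.95

Power calculation (paired t-test, normal approximation):
z_β = d · √n - z_{α/2}
z_β = 0.41 · √63 - 1.645
z_β = 0.41 · 7.937 - 1.645
z_β = 1.609

Power = Φ(z_β) = Φ(1.609) ≈ 0.946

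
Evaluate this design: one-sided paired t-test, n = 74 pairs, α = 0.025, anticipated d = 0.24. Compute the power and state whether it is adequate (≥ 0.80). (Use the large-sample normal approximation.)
Power ≈ 0.54; the study is underpowered (power < 0.80)

Power calculation (paired t-test, normal approximation):
z_β = d · √n - z_α
z_β = 0.24 · √74 - 1.960
z_β = 0.24 · 8.602 - 1.960
z_β = 0.105

Power = Φ(z_β) = Φ(0.105) ≈ 0.542

Effect size d = 0.24 is small by Cohen's convention (0.2/0.5/0.8).

Threshold: power ≥ 0.80 is conventionally adequate.
Power ≈ 0.54 → the study is underpowered (power < 0.80).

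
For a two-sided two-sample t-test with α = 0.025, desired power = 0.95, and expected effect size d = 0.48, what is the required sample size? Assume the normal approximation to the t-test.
n = 132 per group

Sample size formula (two-sample t-test, normal approximation):
n = 2 · ((z_{α/2} + z_β) / d)²

z_{α/2} = 2.241 (for α = 0.025, two-sided)
z_β = 1.645 (for power = 0.95)
d = 0.48

n = 2 · ((2.241 + 1.645) / 0.48)²
n = 2 · (8.096)²
n ≈ 131.09
Round up to the next whole number: n = 132 per group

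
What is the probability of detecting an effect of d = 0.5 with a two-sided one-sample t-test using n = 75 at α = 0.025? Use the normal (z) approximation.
Power ≈ 0.98

Power calculation (one-sample t-test, normal approximation):
z_β = d · √n - z_{α/2}
z_β = 0.5 · √75 - 2.241
z_β = 0.5 · 8.660 - 2.241
z_β = 2.089

Power = Φ(z_β) = Φ(2.089) ≈ 0.982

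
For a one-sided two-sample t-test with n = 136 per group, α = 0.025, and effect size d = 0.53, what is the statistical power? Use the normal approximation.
Power ≈ 0.99

Power calculation (two-sample t-test, normal approximation):
z_β = d · √(n/2) - z_α
z_β = 0.53 · √(136/2) - 1.960
z_β = 0.53 · 8.246 - 1.960
z_β = 2.411

Power = Φ(z_β) = Φ(2.411) ≈ 0.992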